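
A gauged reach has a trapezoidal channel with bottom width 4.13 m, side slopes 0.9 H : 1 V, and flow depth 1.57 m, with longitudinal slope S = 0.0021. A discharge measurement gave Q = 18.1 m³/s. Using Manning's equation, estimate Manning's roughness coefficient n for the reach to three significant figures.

A = (b + z·y)·y = (4.13 + 0.9×1.57)×1.57 = 8.703 m²
P = b + 2y√(1+z²) = 4.13 + 2×1.57×√(1+0.9²) = 8.354 m
R = A/P = 8.703/8.354 = 1.042 m
n = (1/Q)·A·R^(2/3)·S^(1/2) = (1/18.1) × 8.703 × 1.028 × 0.04583 = 0.02264

0.0226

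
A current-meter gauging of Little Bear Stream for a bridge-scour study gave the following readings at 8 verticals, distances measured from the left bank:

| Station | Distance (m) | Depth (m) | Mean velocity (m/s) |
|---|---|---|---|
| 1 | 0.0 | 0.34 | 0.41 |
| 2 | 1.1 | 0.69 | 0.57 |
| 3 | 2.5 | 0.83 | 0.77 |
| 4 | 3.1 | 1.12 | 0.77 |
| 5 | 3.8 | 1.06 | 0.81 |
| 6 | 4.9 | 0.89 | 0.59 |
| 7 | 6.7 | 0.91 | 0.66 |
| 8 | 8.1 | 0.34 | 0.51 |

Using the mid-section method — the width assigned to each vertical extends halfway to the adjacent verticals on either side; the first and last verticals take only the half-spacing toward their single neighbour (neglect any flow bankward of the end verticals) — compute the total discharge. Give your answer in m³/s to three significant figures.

4.38 m³/s

w_1 = (1.1 − 0.0)/2 = 0.55 m; q_1 = 0.41 × 0.34 × 0.55 = 0.07667 m³/s
w_2 = (2.5 − 0.0)/2 = 1.25 m; q_2 = 0.57 × 0.69 × 1.25 = 0.4916 m³/s
w_3 = (3.1 − 1.1)/2 = 1 m; q_3 = 0.77 × 0.83 × 1 = 0.6391 m³/s
w_4 = (3.8 − 2.5)/2 = 0.65 m; q_4 = 0.77 × 1.12 × 0.65 = 0.5606 m³/s
w_5 = (4.9 − 3.1)/2 = 0.9 m; q_5 = 0.81 × 1.06 × 0.9 = 0.7727 m³/s
w_6 = (6.7 − 3.8)/2 = 1.45 m; q_6 = 0.59 × 0.89 × 1.45 = 0.7614 m³/s
w_7 = (8.1 − 4.9)/2 = 1.6 m; q_7 = 0.66 × 0.91 × 1.6 = 0.9610 m³/s
w_8 = (8.1 − 6.7)/2 = 0.7 m; q_8 = 0.51 × 0.34 × 0.7 = 0.1214 m³/s
Q = Σ qᵢ = 4.384 m³/s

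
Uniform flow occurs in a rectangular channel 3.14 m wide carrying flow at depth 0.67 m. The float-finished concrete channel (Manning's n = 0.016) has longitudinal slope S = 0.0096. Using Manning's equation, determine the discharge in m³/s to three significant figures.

7.78 m³/s

A = b·y = 3.14 × 0.67 = 2.104 m²
P = b + 2y = 3.14 + 2×0.67 = 4.480 m
R = A/P = 2.104/4.480 = 0.4696 m
Q = (1/n)·A·R^(2/3)·S^(1/2) = (1/0.016) × 2.104 × 0.4696^(2/3) × 0.0096^(1/2) = 7.783 m³/s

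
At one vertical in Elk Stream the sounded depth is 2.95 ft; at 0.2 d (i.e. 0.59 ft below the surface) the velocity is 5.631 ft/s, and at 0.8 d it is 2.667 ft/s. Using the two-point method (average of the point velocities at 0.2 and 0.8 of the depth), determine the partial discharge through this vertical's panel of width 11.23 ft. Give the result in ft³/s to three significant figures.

137 ft³/s

v̄ = (5.631 + 2.667) / 2 = 4.149 ft/s
q = v̄ × d × w = 4.149 × 2.95 × 11.23 = 137.5 ft³/s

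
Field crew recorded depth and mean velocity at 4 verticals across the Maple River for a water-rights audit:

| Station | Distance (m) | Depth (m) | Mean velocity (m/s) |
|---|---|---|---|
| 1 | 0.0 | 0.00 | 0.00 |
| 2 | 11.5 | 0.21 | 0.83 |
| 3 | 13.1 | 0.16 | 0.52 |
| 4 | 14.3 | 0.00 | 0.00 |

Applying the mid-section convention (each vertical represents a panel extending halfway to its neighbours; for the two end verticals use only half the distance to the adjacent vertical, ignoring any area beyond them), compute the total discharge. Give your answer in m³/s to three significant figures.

w_2 = (13.1 − 0.0)/2 = 6.55 m; q_2 = 0.83 × 0.21 × 6.55 = 1.142 m³/s
w_3 = (14.3 − 11.5)/2 = 1.4 m; q_3 = 0.52 × 0.16 × 1.4 = 0.1165 m³/s
Stations 1, 4 contribute zero (depth or velocity is 0).
Q = Σ qᵢ = 1.258 m³/s

1.26 m³/s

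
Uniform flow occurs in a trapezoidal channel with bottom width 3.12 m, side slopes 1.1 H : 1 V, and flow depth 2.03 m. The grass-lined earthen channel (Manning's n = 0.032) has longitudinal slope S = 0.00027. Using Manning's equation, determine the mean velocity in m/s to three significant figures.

A = (b + z·y)·y = (3.12 + 1.1×2.03)×2.03 = 10.87 m²
P = b + 2y√(1+z²) = 3.12 + 2×2.03×√(1+1.1²) = 9.156 m
R = A/P = 10.87/9.156 = 1.187 m
Q = (1/n)·A·R^(2/3)·S^(1/2) = (1/0.032) × 10.87 × 1.187^(2/3) × 0.00027^(1/2) = 6.255 m³/s
V = Q/A = 6.255/10.87 = 0.5756 m/s

0.576 m/s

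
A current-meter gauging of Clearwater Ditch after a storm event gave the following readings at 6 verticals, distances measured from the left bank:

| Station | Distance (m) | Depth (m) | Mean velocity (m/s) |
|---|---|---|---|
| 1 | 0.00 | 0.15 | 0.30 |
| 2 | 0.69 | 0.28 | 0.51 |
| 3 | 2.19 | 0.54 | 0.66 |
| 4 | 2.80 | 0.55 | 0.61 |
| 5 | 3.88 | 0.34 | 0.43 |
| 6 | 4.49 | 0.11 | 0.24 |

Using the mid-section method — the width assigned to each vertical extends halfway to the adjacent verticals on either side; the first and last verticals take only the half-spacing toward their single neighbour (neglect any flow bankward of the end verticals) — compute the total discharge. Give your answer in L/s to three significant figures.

w_1 = (0.69 − 0.00)/2 = 0.345 m; q_1 = 0.30 × 0.15 × 0.345 = 0.01553 m³/s
w_2 = (2.19 − 0.00)/2 = 1.095 m; q_2 = 0.51 × 0.28 × 1.095 = 0.1564 m³/s
w_3 = (2.80 − 0.69)/2 = 1.055 m; q_3 = 0.66 × 0.54 × 1.055 = 0.3760 m³/s
w_4 = (3.88 − 2.19)/2 = 0.845 m; q_4 = 0.61 × 0.55 × 0.845 = 0.2835 m³/s
w_5 = (4.49 − 2.80)/2 = 0.845 m; q_5 = 0.43 × 0.34 × 0.845 = 0.1235 m³/s
w_6 = (4.49 − 3.88)/2 = 0.305 m; q_6 = 0.24 × 0.11 × 0.305 = 0.008052 m³/s
Q = Σ qᵢ = 0.9630 m³/s
= 0.9630 × 1000 = 963.0 L/s

963 L/s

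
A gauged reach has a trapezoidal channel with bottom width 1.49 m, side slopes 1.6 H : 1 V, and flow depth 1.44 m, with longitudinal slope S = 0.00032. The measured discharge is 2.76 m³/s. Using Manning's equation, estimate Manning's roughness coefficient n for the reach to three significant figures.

0.0302

A = (b + z·y)·y = (1.49 + 1.6×1.44)×1.44 = 5.463 m²
P = b + 2y√(1+z²) = 1.49 + 2×1.44×√(1+1.6²) = 6.924 m
R = A/P = 5.463/6.924 = 0.7890 m
n = (1/Q)·A·R^(2/3)·S^(1/2) = (1/2.76) × 5.463 × 0.8539 × 0.01789 = 0.03024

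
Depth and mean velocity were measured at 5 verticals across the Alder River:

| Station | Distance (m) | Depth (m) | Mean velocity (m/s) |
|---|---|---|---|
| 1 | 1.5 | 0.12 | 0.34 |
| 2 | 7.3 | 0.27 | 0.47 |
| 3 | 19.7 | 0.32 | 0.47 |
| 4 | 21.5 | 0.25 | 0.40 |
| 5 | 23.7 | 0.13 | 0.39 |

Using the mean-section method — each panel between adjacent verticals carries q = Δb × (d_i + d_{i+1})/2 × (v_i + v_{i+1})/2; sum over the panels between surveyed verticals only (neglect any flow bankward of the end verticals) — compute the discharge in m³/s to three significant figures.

Panel 1-2: Δb = 5.8 m, d̄ = (0.12+0.27)/2 = 0.195, v̄ = (0.34+0.47)/2 = 0.405 → q = 5.8×0.195×0.405 = 0.4581 m³/s
Panel 2-3: Δb = 12.4 m, d̄ = (0.27+0.32)/2 = 0.295, v̄ = (0.47+0.47)/2 = 0.47 → q = 12.4×0.295×0.47 = 1.719 m³/s
Panel 3-4: Δb = 1.8 m, d̄ = (0.32+0.25)/2 = 0.285, v̄ = (0.47+0.40)/2 = 0.435 → q = 1.8×0.285×0.435 = 0.2232 m³/s
Panel 4-5: Δb = 2.2 m, d̄ = (0.25+0.13)/2 = 0.19, v̄ = (0.40+0.39)/2 = 0.395 → q = 2.2×0.19×0.395 = 0.1651 m³/s
Q = Σ q = 2.566 m³/s

2.57 m³/s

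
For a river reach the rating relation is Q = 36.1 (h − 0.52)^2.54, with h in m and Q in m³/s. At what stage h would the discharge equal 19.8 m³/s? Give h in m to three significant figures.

1.31 m

h − h₀ = (Q/C)^(1/b) = (19.8/36.1)^(1/2.54) = 0.7894 m
h = 0.52 + 0.7894 = 1.309 m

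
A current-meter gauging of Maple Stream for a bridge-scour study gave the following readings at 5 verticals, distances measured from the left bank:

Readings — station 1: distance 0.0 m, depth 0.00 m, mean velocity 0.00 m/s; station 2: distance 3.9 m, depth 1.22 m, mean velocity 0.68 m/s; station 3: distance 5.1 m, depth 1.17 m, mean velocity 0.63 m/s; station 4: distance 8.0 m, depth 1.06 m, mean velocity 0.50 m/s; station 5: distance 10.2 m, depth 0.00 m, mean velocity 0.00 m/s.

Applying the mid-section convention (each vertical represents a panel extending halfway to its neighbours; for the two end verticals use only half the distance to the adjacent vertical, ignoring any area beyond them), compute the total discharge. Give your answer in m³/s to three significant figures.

w_2 = (5.1 − 0.0)/2 = 2.55 m; q_2 = 0.68 × 1.22 × 2.55 = 2.115 m³/s
w_3 = (8.0 − 3.9)/2 = 2.05 m; q_3 = 0.63 × 1.17 × 2.05 = 1.511 m³/s
w_4 = (10.2 − 5.1)/2 = 2.55 m; q_4 = 0.50 × 1.06 × 2.55 = 1.352 m³/s
Stations 1, 5 contribute zero (depth or velocity is 0).
Q = Σ qᵢ = 4.978 m³/s

4.98 m³/s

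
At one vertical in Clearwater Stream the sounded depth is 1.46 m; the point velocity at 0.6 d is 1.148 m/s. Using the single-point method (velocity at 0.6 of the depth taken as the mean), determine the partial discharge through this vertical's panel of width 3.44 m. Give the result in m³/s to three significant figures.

v̄ = v₀.₆ = 1.148 m/s
q = v̄ × d × w = 1.148 × 1.46 × 3.44 = 5.766 m³/s

5.77 m³/s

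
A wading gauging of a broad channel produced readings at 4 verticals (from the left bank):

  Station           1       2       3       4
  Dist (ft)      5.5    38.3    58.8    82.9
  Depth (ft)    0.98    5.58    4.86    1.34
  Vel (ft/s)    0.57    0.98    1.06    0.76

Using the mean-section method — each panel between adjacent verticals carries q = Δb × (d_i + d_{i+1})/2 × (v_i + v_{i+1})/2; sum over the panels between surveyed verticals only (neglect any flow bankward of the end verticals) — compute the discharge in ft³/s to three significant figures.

Panel 1-2: Δb = 32.8 ft, d̄ = (0.98+5.58)/2 = 3.28, v̄ = (0.57+0.98)/2 = 0.775 → q = 32.8×3.28×0.775 = 83.38 ft³/s
Panel 2-3: Δb = 20.5 ft, d̄ = (5.58+4.86)/2 = 5.22, v̄ = (0.98+1.06)/2 = 1.02 → q = 20.5×5.22×1.02 = 109.2 ft³/s
Panel 3-4: Δb = 24.1 ft, d̄ = (4.86+1.34)/2 = 3.1, v̄ = (1.06+0.76)/2 = 0.91 → q = 24.1×3.1×0.91 = 67.99 ft³/s
Q = Σ q = 260.5 ft³/s

261 ft³/s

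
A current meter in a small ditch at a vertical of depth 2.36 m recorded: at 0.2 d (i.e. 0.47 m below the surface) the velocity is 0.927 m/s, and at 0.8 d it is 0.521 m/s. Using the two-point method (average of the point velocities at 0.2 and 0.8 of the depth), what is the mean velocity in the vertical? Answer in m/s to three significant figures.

v̄ = (0.927 + 0.521) / 2 = 0.7240 m/s

0.724 m/s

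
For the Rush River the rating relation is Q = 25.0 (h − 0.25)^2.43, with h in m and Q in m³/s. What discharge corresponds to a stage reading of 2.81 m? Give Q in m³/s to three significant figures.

Q = 25.0 × (2.81 − 0.25)^2.43 = 25.0 × 2.56^2.43 = 245.5 m³/s

245 m³/s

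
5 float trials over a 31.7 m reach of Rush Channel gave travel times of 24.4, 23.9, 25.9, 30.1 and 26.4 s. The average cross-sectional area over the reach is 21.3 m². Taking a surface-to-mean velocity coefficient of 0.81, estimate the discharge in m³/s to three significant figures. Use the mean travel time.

t̄ = (24.4 + 23.9 + 25.9 + 30.1 + 26.4) / 5 = 26.14 s
v_surface = L / t̄ = 31.7 / 26.14 = 1.213 m/s
v_mean = 0.81 × 1.213 = 0.9823 m/s
Q = A × v_mean = 21.3 × 0.9823 = 20.92 m³/s

20.9 m³/s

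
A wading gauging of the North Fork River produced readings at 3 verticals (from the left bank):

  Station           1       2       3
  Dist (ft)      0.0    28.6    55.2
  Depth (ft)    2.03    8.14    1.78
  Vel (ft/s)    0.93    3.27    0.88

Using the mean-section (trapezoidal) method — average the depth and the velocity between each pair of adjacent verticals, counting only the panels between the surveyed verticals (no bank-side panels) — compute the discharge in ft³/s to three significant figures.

Panel 1-2: Δb = 28.6 ft, d̄ = (2.03+8.14)/2 = 5.085, v̄ = (0.93+3.27)/2 = 2.1 → q = 28.6×5.085×2.1 = 305.4 ft³/s
Panel 2-3: Δb = 26.6 ft, d̄ = (8.14+1.78)/2 = 4.96, v̄ = (3.27+0.88)/2 = 2.075 → q = 26.6×4.96×2.075 = 273.8 ft³/s
Q = Σ q = 579.2 ft³/s

579 ft³/s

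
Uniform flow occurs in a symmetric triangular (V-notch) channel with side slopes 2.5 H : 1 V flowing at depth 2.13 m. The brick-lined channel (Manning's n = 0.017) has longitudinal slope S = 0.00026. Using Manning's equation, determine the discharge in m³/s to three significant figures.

A = z·y² = 2.5×2.13² = 11.34 m²
P = 2y√(1+z²) = 2×2.13×√(1+2.5²) = 11.47 m
R = A/P = 11.34/11.47 = 0.9888 m
Q = (1/n)·A·R^(2/3)·S^(1/2) = (1/0.017) × 11.34 × 0.9888^(2/3) × 0.00026^(1/2) = 10.68 m³/s

10.7 m³/s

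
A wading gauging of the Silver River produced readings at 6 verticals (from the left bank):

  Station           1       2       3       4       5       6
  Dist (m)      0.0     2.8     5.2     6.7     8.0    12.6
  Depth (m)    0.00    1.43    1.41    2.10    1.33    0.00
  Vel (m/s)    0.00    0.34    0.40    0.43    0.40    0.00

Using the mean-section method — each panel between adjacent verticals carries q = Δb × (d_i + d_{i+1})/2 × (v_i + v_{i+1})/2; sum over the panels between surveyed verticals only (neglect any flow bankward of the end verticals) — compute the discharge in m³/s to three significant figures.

4.23 m³/s

Panel 1-2: Δb = 2.8 m, d̄ = (0.00+1.43)/2 = 0.715, v̄ = (0.00+0.34)/2 = 0.17 → q = 2.8×0.715×0.17 = 0.3403 m³/s
Panel 2-3: Δb = 2.4 m, d̄ = (1.43+1.41)/2 = 1.42, v̄ = (0.34+0.40)/2 = 0.37 → q = 2.4×1.42×0.37 = 1.261 m³/s
Panel 3-4: Δb = 1.5 m, d̄ = (1.41+2.10)/2 = 1.755, v̄ = (0.40+0.43)/2 = 0.415 → q = 1.5×1.755×0.415 = 1.092 m³/s
Panel 4-5: Δb = 1.3 m, d̄ = (2.10+1.33)/2 = 1.715, v̄ = (0.43+0.40)/2 = 0.415 → q = 1.3×1.715×0.415 = 0.9252 m³/s
Panel 5-6: Δb = 4.6 m, d̄ = (1.33+0.00)/2 = 0.665, v̄ = (0.40+0.00)/2 = 0.2 → q = 4.6×0.665×0.2 = 0.6118 m³/s
Q = Σ q = 4.231 m³/s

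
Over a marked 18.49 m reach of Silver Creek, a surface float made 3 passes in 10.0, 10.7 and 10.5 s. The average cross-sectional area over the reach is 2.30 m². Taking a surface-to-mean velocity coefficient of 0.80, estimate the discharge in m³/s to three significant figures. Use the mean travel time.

3.27 m³/s

t̄ = (10.0 + 10.7 + 10.5) / 3 = 10.4 s
v_surface = L / t̄ = 18.49 / 10.4 = 1.778 m/s
v_mean = 0.80 × 1.778 = 1.422 m/s
Q = A × v_mean = 2.30 × 1.422 = 3.271 m³/s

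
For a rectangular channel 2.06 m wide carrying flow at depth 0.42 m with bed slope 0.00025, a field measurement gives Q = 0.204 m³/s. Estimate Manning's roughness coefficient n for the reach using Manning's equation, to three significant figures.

A = b·y = 2.06 × 0.42 = 0.8652 m²
P = b + 2y = 2.06 + 2×0.42 = 2.900 m
R = A/P = 0.8652/2.900 = 0.2983 m
n = (1/Q)·A·R^(2/3)·S^(1/2) = (1/0.204) × 0.8652 × 0.4465 × 0.01581 = 0.02994

0.0299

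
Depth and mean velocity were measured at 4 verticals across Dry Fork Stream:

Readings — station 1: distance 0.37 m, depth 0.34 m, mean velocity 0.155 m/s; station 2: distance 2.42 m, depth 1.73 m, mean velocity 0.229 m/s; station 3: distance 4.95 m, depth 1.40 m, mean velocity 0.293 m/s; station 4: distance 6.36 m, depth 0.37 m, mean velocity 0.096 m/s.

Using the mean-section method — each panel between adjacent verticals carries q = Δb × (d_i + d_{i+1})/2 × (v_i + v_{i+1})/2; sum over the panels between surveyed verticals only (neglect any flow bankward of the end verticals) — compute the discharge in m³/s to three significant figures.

Panel 1-2: Δb = 2.05 m, d̄ = (0.34+1.73)/2 = 1.035, v̄ = (0.155+0.229)/2 = 0.192 → q = 2.05×1.035×0.192 = 0.4074 m³/s
Panel 2-3: Δb = 2.53 m, d̄ = (1.73+1.40)/2 = 1.565, v̄ = (0.229+0.293)/2 = 0.261 → q = 2.53×1.565×0.261 = 1.033 m³/s
Panel 3-4: Δb = 1.41 m, d̄ = (1.40+0.37)/2 = 0.885, v̄ = (0.293+0.096)/2 = 0.1945 → q = 1.41×0.885×0.1945 = 0.2427 m³/s
Q = Σ q = 1.683 m³/s

1.68 m³/s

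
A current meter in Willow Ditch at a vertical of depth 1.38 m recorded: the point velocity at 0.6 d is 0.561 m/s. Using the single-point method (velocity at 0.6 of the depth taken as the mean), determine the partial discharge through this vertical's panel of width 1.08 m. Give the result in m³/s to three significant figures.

0.836 m³/s

v̄ = v₀.₆ = 0.561 m/s
q = v̄ × d × w = 0.5610 × 1.38 × 1.08 = 0.8361 m³/s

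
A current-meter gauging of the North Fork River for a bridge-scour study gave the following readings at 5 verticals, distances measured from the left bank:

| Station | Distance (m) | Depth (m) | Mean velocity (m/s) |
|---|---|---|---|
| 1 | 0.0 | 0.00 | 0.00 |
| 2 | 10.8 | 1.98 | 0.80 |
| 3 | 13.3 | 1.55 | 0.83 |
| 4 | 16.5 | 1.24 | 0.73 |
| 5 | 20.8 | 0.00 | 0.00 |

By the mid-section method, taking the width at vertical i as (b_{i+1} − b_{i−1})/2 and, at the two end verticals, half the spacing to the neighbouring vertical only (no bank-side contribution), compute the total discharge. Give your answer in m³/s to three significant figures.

w_2 = (13.3 − 0.0)/2 = 6.65 m; q_2 = 0.80 × 1.98 × 6.65 = 10.53 m³/s
w_3 = (16.5 − 10.8)/2 = 2.85 m; q_3 = 0.83 × 1.55 × 2.85 = 3.667 m³/s
w_4 = (20.8 − 13.3)/2 = 3.75 m; q_4 = 0.73 × 1.24 × 3.75 = 3.395 m³/s
Stations 1, 5 contribute zero (depth or velocity is 0).
Q = Σ qᵢ = 17.59 m³/s

17.6 m³/s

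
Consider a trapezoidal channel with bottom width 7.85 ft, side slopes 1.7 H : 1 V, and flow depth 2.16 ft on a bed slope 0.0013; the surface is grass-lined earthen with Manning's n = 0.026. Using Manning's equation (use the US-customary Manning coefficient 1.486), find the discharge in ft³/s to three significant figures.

67.8 ft³/s

A = (b + z·y)·y = (7.85 + 1.7×2.16)×2.16 = 24.89 ft²
P = b + 2y√(1+z²) = 7.85 + 2×2.16×√(1+1.7²) = 16.37 ft
R = A/P = 24.89/16.37 = 1.520 ft
Q = (1.486/n)·A·R^(2/3)·S^(1/2) = (1.486/0.026) × 24.89 × 1.520^(2/3) × 0.0013^(1/2) = 67.81 ft³/s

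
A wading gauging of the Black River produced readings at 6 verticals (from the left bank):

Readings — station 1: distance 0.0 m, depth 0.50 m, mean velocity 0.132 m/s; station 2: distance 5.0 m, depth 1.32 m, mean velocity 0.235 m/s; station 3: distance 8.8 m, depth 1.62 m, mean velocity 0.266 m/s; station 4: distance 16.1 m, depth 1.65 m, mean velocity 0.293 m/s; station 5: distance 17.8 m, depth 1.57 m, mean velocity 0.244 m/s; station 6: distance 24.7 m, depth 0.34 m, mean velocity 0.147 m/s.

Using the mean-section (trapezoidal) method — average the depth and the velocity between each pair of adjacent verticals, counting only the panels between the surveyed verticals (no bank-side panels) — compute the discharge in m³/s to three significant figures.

7.59 m³/s

Panel 1-2: Δb = 5 m, d̄ = (0.50+1.32)/2 = 0.91, v̄ = (0.132+0.235)/2 = 0.1835 → q = 5×0.91×0.1835 = 0.8349 m³/s
Panel 2-3: Δb = 3.8 m, d̄ = (1.32+1.62)/2 = 1.47, v̄ = (0.235+0.266)/2 = 0.2505 → q = 3.8×1.47×0.2505 = 1.399 m³/s
Panel 3-4: Δb = 7.3 m, d̄ = (1.62+1.65)/2 = 1.635, v̄ = (0.266+0.293)/2 = 0.2795 → q = 7.3×1.635×0.2795 = 3.336 m³/s
Panel 4-5: Δb = 1.7 m, d̄ = (1.65+1.57)/2 = 1.61, v̄ = (0.293+0.244)/2 = 0.2685 → q = 1.7×1.61×0.2685 = 0.7349 m³/s
Panel 5-6: Δb = 6.9 m, d̄ = (1.57+0.34)/2 = 0.955, v̄ = (0.244+0.147)/2 = 0.1955 → q = 6.9×0.955×0.1955 = 1.288 m³/s
Q = Σ q = 7.593 m³/s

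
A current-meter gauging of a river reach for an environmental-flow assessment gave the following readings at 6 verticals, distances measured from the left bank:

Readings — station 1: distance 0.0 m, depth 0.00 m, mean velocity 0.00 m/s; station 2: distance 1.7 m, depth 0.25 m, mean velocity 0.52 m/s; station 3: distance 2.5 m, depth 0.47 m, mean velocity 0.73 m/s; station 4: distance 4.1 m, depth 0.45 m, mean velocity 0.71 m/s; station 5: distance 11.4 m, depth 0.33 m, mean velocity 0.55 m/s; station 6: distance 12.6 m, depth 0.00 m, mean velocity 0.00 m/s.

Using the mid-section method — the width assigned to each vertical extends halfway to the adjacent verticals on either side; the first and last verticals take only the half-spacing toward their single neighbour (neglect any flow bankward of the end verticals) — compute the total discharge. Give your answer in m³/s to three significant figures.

w_2 = (2.5 − 0.0)/2 = 1.25 m; q_2 = 0.52 × 0.25 × 1.25 = 0.1625 m³/s
w_3 = (4.1 − 1.7)/2 = 1.2 m; q_3 = 0.73 × 0.47 × 1.2 = 0.4117 m³/s
w_4 = (11.4 − 2.5)/2 = 4.45 m; q_4 = 0.71 × 0.45 × 4.45 = 1.422 m³/s
w_5 = (12.6 − 4.1)/2 = 4.25 m; q_5 = 0.55 × 0.33 × 4.25 = 0.7714 m³/s
Stations 1, 6 contribute zero (depth or velocity is 0).
Q = Σ qᵢ = 2.767 m³/s

2.77 m³/s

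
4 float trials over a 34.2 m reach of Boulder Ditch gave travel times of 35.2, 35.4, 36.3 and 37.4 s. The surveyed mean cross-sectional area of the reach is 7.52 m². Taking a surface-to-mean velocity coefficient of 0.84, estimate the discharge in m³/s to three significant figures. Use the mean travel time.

5.99 m³/s

t̄ = (35.2 + 35.4 + 36.3 + 37.4) / 4 = 36.075 s
v_surface = L / t̄ = 34.2 / 36.075 = 0.9480 m/s
v_mean = 0.84 × 0.9480 = 0.7963 m/s
Q = A × v_mean = 7.52 × 0.7963 = 5.988 m³/s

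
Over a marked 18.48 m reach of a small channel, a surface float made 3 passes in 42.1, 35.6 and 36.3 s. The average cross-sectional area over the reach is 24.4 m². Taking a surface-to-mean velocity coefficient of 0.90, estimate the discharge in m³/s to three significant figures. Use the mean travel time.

10.7 m³/s

t̄ = (42.1 + 35.6 + 36.3) / 3 = 38 s
v_surface = L / t̄ = 18.48 / 38 = 0.4863 m/s
v_mean = 0.90 × 0.4863 = 0.4377 m/s
Q = A × v_mean = 24.4 × 0.4377 = 10.68 m³/s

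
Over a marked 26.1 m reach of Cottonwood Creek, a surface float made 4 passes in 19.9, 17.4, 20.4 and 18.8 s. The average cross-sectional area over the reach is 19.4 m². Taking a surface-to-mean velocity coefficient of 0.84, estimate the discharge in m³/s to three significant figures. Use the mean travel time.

22.2 m³/s

t̄ = (19.9 + 17.4 + 20.4 + 18.8) / 4 = 19.125 s
v_surface = L / t̄ = 26.1 / 19.125 = 1.365 m/s
v_mean = 0.84 × 1.365 = 1.146 m/s
Q = A × v_mean = 19.4 × 1.146 = 22.24 m³/s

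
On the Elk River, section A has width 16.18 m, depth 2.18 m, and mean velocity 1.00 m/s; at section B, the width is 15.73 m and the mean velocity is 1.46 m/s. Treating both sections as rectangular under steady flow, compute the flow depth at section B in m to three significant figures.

Q = A₁V₁ = (16.18×2.18) × 1.00 = 35.27 m³/s
d₂ = Q/(b₂ V₂) = 35.27/(15.73×1.46) = 1.536 m

1.54 m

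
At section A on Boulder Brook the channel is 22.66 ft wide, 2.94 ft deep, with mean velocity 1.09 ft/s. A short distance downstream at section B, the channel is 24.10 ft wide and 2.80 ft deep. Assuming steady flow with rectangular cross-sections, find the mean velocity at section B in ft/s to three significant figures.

1.08 ft/s

Q = A₁V₁ = (22.66×2.94) × 1.09 = 72.62 ft³/s
A₂ = 24.10 × 2.80 = 67.48 ft²
V₂ = Q/A₂ = 72.62/67.48 = 1.076 ft/s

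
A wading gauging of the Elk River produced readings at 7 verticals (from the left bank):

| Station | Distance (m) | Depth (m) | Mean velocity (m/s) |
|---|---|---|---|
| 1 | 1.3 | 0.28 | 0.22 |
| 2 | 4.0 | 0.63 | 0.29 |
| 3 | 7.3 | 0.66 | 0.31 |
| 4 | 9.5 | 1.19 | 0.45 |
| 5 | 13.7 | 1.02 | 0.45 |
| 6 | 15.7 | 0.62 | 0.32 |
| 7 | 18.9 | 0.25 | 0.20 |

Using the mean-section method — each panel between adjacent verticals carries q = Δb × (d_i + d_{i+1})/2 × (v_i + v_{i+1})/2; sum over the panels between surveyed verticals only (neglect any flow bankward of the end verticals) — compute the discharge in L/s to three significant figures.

Panel 1-2: Δb = 2.7 m, d̄ = (0.28+0.63)/2 = 0.455, v̄ = (0.22+0.29)/2 = 0.255 → q = 2.7×0.455×0.255 = 0.3133 m³/s
Panel 2-3: Δb = 3.3 m, d̄ = (0.63+0.66)/2 = 0.645, v̄ = (0.29+0.31)/2 = 0.3 → q = 3.3×0.645×0.3 = 0.6386 m³/s
Panel 3-4: Δb = 2.2 m, d̄ = (0.66+1.19)/2 = 0.925, v̄ = (0.31+0.45)/2 = 0.38 → q = 2.2×0.925×0.38 = 0.7733 m³/s
Panel 4-5: Δb = 4.2 m, d̄ = (1.19+1.02)/2 = 1.105, v̄ = (0.45+0.45)/2 = 0.45 → q = 4.2×1.105×0.45 = 2.088 m³/s
Panel 5-6: Δb = 2 m, d̄ = (1.02+0.62)/2 = 0.82, v̄ = (0.45+0.32)/2 = 0.385 → q = 2×0.82×0.385 = 0.6314 m³/s
Panel 6-7: Δb = 3.2 m, d̄ = (0.62+0.25)/2 = 0.435, v̄ = (0.32+0.20)/2 = 0.26 → q = 3.2×0.435×0.26 = 0.3619 m³/s
Q = Σ q = 4.807 m³/s
= 4.807 × 1000 = 4807 L/s

4810 L/s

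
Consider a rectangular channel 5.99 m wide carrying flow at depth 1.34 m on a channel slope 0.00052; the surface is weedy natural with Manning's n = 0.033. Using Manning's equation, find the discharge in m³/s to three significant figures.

A = b·y = 5.99 × 1.34 = 8.027 m²
P = b + 2y = 5.99 + 2×1.34 = 8.670 m
R = A/P = 8.027/8.670 = 0.9258 m
Q = (1/n)·A·R^(2/3)·S^(1/2) = (1/0.033) × 8.027 × 0.9258^(2/3) × 0.00052^(1/2) = 5.269 m³/s

5.27 m³/s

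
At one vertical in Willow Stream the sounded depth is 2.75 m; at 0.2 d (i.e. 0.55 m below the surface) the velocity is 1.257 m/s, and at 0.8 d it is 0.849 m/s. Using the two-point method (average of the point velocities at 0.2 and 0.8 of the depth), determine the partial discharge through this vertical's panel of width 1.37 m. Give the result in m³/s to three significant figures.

3.97 m³/s

v̄ = (1.257 + 0.849) / 2 = 1.053 m/s
q = v̄ × d × w = 1.053 × 2.75 × 1.37 = 3.967 m³/s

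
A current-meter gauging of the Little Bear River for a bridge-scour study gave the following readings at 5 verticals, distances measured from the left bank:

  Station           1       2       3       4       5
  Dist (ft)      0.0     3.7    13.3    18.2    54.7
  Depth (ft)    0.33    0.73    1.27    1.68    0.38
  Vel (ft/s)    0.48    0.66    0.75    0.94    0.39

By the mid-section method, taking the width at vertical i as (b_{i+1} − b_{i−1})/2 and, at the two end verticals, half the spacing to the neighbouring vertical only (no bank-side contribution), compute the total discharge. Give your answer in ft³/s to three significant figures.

w_1 = (3.7 − 0.0)/2 = 1.85 ft; q_1 = 0.48 × 0.33 × 1.85 = 0.2930 ft³/s
w_2 = (13.3 − 0.0)/2 = 6.65 ft; q_2 = 0.66 × 0.73 × 6.65 = 3.204 ft³/s
w_3 = (18.2 − 3.7)/2 = 7.25 ft; q_3 = 0.75 × 1.27 × 7.25 = 6.906 ft³/s
w_4 = (54.7 − 13.3)/2 = 20.7 ft; q_4 = 0.94 × 1.68 × 20.7 = 32.69 ft³/s
w_5 = (54.7 − 18.2)/2 = 18.25 ft; q_5 = 0.39 × 0.38 × 18.25 = 2.705 ft³/s
Q = Σ qᵢ = 45.80 ft³/s

45.8 ft³/s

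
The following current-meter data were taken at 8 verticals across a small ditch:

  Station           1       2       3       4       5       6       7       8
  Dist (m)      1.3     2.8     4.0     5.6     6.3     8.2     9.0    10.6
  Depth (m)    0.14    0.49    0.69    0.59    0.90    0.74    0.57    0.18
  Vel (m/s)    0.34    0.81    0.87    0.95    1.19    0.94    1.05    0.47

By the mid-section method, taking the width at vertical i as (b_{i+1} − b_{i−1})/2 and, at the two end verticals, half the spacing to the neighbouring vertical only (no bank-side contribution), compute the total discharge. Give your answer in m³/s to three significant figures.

w_1 = (2.8 − 1.3)/2 = 0.75 m; q_1 = 0.34 × 0.14 × 0.75 = 0.03570 m³/s
w_2 = (4.0 − 1.3)/2 = 1.35 m; q_2 = 0.81 × 0.49 × 1.35 = 0.5358 m³/s
w_3 = (5.6 − 2.8)/2 = 1.4 m; q_3 = 0.87 × 0.69 × 1.4 = 0.8404 m³/s
w_4 = (6.3 − 4.0)/2 = 1.15 m; q_4 = 0.95 × 0.59 × 1.15 = 0.6446 m³/s
w_5 = (8.2 − 5.6)/2 = 1.3 m; q_5 = 1.19 × 0.90 × 1.3 = 1.392 m³/s
w_6 = (9.0 − 6.3)/2 = 1.35 m; q_6 = 0.94 × 0.74 × 1.35 = 0.9391 m³/s
w_7 = (10.6 − 8.2)/2 = 1.2 m; q_7 = 1.05 × 0.57 × 1.2 = 0.7182 m³/s
w_8 = (10.6 − 9.0)/2 = 0.8 m; q_8 = 0.47 × 0.18 × 0.8 = 0.06768 m³/s
Q = Σ qᵢ = 5.174 m³/s

5.17 m³/s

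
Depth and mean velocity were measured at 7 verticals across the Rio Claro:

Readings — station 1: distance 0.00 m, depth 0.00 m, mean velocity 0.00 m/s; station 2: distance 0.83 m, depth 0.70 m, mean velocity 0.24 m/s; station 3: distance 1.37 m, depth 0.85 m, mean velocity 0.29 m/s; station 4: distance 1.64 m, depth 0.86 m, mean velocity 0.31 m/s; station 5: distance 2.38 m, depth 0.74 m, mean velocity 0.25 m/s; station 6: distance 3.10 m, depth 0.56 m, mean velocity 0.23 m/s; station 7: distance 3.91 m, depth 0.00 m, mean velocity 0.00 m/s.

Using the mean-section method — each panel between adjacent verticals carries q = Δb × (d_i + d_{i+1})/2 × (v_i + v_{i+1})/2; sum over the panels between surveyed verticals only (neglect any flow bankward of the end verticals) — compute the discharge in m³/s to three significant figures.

Panel 1-2: Δb = 0.83 m, d̄ = (0.00+0.70)/2 = 0.35, v̄ = (0.00+0.24)/2 = 0.12 → q = 0.83×0.35×0.12 = 0.03486 m³/s
Panel 2-3: Δb = 0.54 m, d̄ = (0.70+0.85)/2 = 0.775, v̄ = (0.24+0.29)/2 = 0.265 → q = 0.54×0.775×0.265 = 0.1109 m³/s
Panel 3-4: Δb = 0.27 m, d̄ = (0.85+0.86)/2 = 0.855, v̄ = (0.29+0.31)/2 = 0.3 → q = 0.27×0.855×0.3 = 0.06926 m³/s
Panel 4-5: Δb = 0.74 m, d̄ = (0.86+0.74)/2 = 0.8, v̄ = (0.31+0.25)/2 = 0.28 → q = 0.74×0.8×0.28 = 0.1658 m³/s
Panel 5-6: Δb = 0.72 m, d̄ = (0.74+0.56)/2 = 0.65, v̄ = (0.25+0.23)/2 = 0.24 → q = 0.72×0.65×0.24 = 0.1123 m³/s
Panel 6-7: Δb = 0.81 m, d̄ = (0.56+0.00)/2 = 0.28, v̄ = (0.23+0.00)/2 = 0.115 → q = 0.81×0.28×0.115 = 0.02608 m³/s
Q = Σ q = 0.5192 m³/s

0.519 m³/s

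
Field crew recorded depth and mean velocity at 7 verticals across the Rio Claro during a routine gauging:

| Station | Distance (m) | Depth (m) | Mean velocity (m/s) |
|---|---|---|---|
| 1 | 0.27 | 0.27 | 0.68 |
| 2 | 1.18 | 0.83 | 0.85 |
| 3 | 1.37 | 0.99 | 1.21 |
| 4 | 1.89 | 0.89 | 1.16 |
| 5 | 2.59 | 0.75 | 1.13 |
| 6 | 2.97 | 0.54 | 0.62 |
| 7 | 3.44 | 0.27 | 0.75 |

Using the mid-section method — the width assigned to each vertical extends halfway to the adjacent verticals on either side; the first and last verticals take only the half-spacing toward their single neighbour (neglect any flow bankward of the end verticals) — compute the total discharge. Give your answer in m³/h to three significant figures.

w_1 = (1.18 − 0.27)/2 = 0.455 m; q_1 = 0.68 × 0.27 × 0.455 = 0.08354 m³/s
w_2 = (1.37 − 0.27)/2 = 0.55 m; q_2 = 0.85 × 0.83 × 0.55 = 0.3880 m³/s
w_3 = (1.89 − 1.18)/2 = 0.355 m; q_3 = 1.21 × 0.99 × 0.355 = 0.4253 m³/s
w_4 = (2.59 − 1.37)/2 = 0.61 m; q_4 = 1.16 × 0.89 × 0.61 = 0.6298 m³/s
w_5 = (2.97 − 1.89)/2 = 0.54 m; q_5 = 1.13 × 0.75 × 0.54 = 0.4577 m³/s
w_6 = (3.44 − 2.59)/2 = 0.425 m; q_6 = 0.62 × 0.54 × 0.425 = 0.1423 m³/s
w_7 = (3.44 − 2.97)/2 = 0.235 m; q_7 = 0.75 × 0.27 × 0.235 = 0.04759 m³/s
Q = Σ qᵢ = 2.174 m³/s
= 2.174 × 3600 = 7827 m³/h

7830 m³/h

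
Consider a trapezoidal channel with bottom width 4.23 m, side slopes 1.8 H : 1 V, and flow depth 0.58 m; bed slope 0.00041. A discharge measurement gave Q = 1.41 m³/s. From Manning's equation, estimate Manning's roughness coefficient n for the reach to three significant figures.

0.0263

A = (b + z·y)·y = (4.23 + 1.8×0.58)×0.58 = 3.059 m²
P = b + 2y√(1+z²) = 4.23 + 2×0.58×√(1+1.8²) = 6.619 m
R = A/P = 3.059/6.619 = 0.4622 m
n = (1/Q)·A·R^(2/3)·S^(1/2) = (1/1.41) × 3.059 × 0.5978 × 0.02025 = 0.02626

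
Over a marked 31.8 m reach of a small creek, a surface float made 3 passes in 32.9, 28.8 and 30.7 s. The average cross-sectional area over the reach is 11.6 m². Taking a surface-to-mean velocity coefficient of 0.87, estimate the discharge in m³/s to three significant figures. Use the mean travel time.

t̄ = (32.9 + 28.8 + 30.7) / 3 = 30.8 s
v_surface = L / t̄ = 31.8 / 30.8 = 1.032 m/s
v_mean = 0.87 × 1.032 = 0.8982 m/s
Q = A × v_mean = 11.6 × 0.8982 = 10.42 m³/s

10.4 m³/s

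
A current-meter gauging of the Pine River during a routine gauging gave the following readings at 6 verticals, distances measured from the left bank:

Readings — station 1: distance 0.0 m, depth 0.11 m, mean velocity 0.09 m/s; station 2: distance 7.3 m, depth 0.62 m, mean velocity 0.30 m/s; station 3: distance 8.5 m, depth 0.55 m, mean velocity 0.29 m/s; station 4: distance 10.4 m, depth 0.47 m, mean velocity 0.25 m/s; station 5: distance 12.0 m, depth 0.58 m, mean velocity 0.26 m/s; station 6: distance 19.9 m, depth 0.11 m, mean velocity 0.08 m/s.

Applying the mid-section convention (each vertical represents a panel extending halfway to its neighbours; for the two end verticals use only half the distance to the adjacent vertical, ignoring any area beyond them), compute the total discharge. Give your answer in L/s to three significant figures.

w_1 = (7.3 − 0.0)/2 = 3.65 m; q_1 = 0.09 × 0.11 × 3.65 = 0.03614 m³/s
w_2 = (8.5 − 0.0)/2 = 4.25 m; q_2 = 0.30 × 0.62 × 4.25 = 0.7905 m³/s
w_3 = (10.4 − 7.3)/2 = 1.55 m; q_3 = 0.29 × 0.55 × 1.55 = 0.2472 m³/s
w_4 = (12.0 − 8.5)/2 = 1.75 m; q_4 = 0.25 × 0.47 × 1.75 = 0.2056 m³/s
w_5 = (19.9 − 10.4)/2 = 4.75 m; q_5 = 0.26 × 0.58 × 4.75 = 0.7163 m³/s
w_6 = (19.9 − 12.0)/2 = 3.95 m; q_6 = 0.08 × 0.11 × 3.95 = 0.03476 m³/s
Q = Σ qᵢ = 2.031 m³/s
= 2.031 × 1000 = 2031 L/s

2030 L/s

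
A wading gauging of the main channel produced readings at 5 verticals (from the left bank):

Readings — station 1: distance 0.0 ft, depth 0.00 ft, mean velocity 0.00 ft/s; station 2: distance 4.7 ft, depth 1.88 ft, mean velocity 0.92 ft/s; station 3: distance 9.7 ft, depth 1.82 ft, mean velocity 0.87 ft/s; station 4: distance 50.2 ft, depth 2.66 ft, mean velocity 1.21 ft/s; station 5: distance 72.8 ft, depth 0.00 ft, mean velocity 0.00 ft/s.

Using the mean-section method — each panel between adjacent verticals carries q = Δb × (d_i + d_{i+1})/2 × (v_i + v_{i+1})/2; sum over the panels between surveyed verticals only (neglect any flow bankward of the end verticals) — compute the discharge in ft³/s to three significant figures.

123 ft³/s

Panel 1-2: Δb = 4.7 ft, d̄ = (0.00+1.88)/2 = 0.94, v̄ = (0.00+0.92)/2 = 0.46 → q = 4.7×0.94×0.46 = 2.032 ft³/s
Panel 2-3: Δb = 5 ft, d̄ = (1.88+1.82)/2 = 1.85, v̄ = (0.92+0.87)/2 = 0.895 → q = 5×1.85×0.895 = 8.279 ft³/s
Panel 3-4: Δb = 40.5 ft, d̄ = (1.82+2.66)/2 = 2.24, v̄ = (0.87+1.21)/2 = 1.04 → q = 40.5×2.24×1.04 = 94.35 ft³/s
Panel 4-5: Δb = 22.6 ft, d̄ = (2.66+0.00)/2 = 1.33, v̄ = (1.21+0.00)/2 = 0.605 → q = 22.6×1.33×0.605 = 18.19 ft³/s
Q = Σ q = 122.8 ft³/s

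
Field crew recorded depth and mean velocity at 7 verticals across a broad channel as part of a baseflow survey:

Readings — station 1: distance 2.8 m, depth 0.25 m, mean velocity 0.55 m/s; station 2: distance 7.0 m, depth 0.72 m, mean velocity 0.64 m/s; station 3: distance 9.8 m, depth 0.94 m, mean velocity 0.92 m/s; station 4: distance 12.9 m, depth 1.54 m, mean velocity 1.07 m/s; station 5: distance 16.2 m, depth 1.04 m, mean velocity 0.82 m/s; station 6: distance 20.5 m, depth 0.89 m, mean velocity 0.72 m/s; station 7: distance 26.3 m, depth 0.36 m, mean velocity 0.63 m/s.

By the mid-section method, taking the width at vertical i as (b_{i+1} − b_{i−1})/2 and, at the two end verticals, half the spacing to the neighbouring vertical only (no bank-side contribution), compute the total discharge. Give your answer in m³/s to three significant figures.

w_1 = (7.0 − 2.8)/2 = 2.1 m; q_1 = 0.55 × 0.25 × 2.1 = 0.2888 m³/s
w_2 = (9.8 − 2.8)/2 = 3.5 m; q_2 = 0.64 × 0.72 × 3.5 = 1.613 m³/s
w_3 = (12.9 − 7.0)/2 = 2.95 m; q_3 = 0.92 × 0.94 × 2.95 = 2.551 m³/s
w_4 = (16.2 − 9.8)/2 = 3.2 m; q_4 = 1.07 × 1.54 × 3.2 = 5.273 m³/s
w_5 = (20.5 − 12.9)/2 = 3.8 m; q_5 = 0.82 × 1.04 × 3.8 = 3.241 m³/s
w_6 = (26.3 − 16.2)/2 = 5.05 m; q_6 = 0.72 × 0.89 × 5.05 = 3.236 m³/s
w_7 = (26.3 − 20.5)/2 = 2.9 m; q_7 = 0.63 × 0.36 × 2.9 = 0.6577 m³/s
Q = Σ qᵢ = 16.86 m³/s

16.9 m³/s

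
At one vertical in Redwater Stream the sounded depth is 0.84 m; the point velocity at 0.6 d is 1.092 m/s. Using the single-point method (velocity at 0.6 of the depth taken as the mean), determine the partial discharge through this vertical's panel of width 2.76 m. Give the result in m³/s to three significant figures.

v̄ = v₀.₆ = 1.092 m/s
q = v̄ × d × w = 1.092 × 0.84 × 2.76 = 2.532 m³/s

2.53 m³/s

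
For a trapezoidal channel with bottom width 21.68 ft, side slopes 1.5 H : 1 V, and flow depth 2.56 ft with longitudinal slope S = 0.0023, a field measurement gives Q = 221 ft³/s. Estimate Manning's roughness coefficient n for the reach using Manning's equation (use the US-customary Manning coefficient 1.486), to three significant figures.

0.0347

A = (b + z·y)·y = (21.68 + 1.5×2.56)×2.56 = 65.33 ft²
P = b + 2y√(1+z²) = 21.68 + 2×2.56×√(1+1.5²) = 30.91 ft
R = A/P = 65.33/30.91 = 2.114 ft
n = (1.486/Q)·A·R^(2/3)·S^(1/2) = (1.486/221) × 65.33 × 1.647 × 0.04796 = 0.03470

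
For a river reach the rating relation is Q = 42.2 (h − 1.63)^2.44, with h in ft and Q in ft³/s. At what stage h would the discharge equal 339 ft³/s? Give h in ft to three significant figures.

h − h₀ = (Q/C)^(1/b) = (339/42.2)^(1/2.44) = 2.349 ft
h = 1.63 + 2.349 = 3.979 ft

3.98 ft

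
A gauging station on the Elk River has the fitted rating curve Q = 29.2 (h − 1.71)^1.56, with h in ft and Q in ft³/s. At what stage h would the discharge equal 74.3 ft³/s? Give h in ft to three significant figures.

h − h₀ = (Q/C)^(1/b) = (74.3/29.2)^(1/1.56) = 1.820 ft
h = 1.71 + 1.820 = 3.530 ft

3.53 ft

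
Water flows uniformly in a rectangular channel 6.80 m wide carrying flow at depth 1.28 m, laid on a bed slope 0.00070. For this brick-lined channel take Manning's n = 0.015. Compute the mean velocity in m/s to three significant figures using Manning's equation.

A = b·y = 6.80 × 1.28 = 8.704 m²
P = b + 2y = 6.80 + 2×1.28 = 9.360 m
R = A/P = 8.704/9.360 = 0.9299 m
Q = (1/n)·A·R^(2/3)·S^(1/2) = (1/0.015) × 8.704 × 0.9299^(2/3) × 0.00070^(1/2) = 14.63 m³/s
V = Q/A = 14.63/8.704 = 1.680 m/s

1.68 m/s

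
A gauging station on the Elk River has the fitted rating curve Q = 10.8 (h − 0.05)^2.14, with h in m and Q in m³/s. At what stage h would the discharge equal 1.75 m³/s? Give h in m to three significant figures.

0.477 m

h − h₀ = (Q/C)^(1/b) = (1.75/10.8)^(1/2.14) = 0.4272 m
h = 0.05 + 0.4272 = 0.4772 m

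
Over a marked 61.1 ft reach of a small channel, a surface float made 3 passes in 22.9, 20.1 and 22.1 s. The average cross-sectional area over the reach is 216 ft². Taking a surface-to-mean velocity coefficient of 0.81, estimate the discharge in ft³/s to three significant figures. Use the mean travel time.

493 ft³/s

t̄ = (22.9 + 20.1 + 22.1) / 3 = 21.7 s
v_surface = L / t̄ = 61.1 / 21.7 = 2.816 ft/s
v_mean = 0.81 × 2.816 = 2.281 ft/s
Q = A × v_mean = 216 × 2.281 = 492.6 ft³/s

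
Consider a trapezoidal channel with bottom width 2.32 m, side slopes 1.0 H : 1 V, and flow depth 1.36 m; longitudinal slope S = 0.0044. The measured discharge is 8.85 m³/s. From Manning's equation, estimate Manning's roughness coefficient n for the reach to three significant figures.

0.0326

A = (b + z·y)·y = (2.32 + 1.0×1.36)×1.36 = 5.005 m²
P = b + 2y√(1+z²) = 2.32 + 2×1.36×√(1+1.0²) = 6.167 m
R = A/P = 5.005/6.167 = 0.8116 m
n = (1/Q)·A·R^(2/3)·S^(1/2) = (1/8.85) × 5.005 × 0.8701 × 0.06633 = 0.03264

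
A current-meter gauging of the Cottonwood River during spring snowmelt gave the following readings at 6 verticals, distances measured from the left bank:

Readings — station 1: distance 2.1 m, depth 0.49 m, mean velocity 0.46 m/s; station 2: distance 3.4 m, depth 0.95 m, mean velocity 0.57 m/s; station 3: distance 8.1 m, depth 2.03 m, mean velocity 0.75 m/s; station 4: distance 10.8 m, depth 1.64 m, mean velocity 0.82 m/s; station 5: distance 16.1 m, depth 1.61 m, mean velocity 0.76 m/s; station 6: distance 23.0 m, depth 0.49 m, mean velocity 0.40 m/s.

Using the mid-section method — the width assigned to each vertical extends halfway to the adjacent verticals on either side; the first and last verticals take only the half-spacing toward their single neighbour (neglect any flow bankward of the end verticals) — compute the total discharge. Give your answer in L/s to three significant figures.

w_1 = (3.4 − 2.1)/2 = 0.65 m; q_1 = 0.46 × 0.49 × 0.65 = 0.1465 m³/s
w_2 = (8.1 − 2.1)/2 = 3 m; q_2 = 0.57 × 0.95 × 3 = 1.625 m³/s
w_3 = (10.8 − 3.4)/2 = 3.7 m; q_3 = 0.75 × 2.03 × 3.7 = 5.633 m³/s
w_4 = (16.1 − 8.1)/2 = 4 m; q_4 = 0.82 × 1.64 × 4 = 5.379 m³/s
w_5 = (23.0 − 10.8)/2 = 6.1 m; q_5 = 0.76 × 1.61 × 6.1 = 7.464 m³/s
w_6 = (23.0 − 16.1)/2 = 3.45 m; q_6 = 0.40 × 0.49 × 3.45 = 0.6762 m³/s
Q = Σ qᵢ = 20.92 m³/s
= 20.92 × 1000 = 20920 L/s

20900 L/s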